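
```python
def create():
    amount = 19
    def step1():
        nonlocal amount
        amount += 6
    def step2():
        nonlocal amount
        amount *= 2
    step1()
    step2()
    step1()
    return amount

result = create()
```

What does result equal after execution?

Step 1: amount = 19.
Step 2: step1(): amount = 19 + 6 = 25.
Step 3: step2(): amount = 25 * 2 = 50.
Step 4: step1(): amount = 50 + 6 = 56. result = 56

The answer is 56.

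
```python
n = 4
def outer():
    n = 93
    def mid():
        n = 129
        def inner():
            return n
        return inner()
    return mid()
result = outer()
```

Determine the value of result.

Step 1: Three levels of shadowing: global 4, outer 93, mid 129.
Step 2: inner() finds n = 129 in enclosing mid() scope.
Step 3: result = 129

The answer is 129.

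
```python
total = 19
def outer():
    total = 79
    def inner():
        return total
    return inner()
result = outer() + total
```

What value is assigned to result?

Step 1: Global total = 19. outer() shadows with total = 79.
Step 2: inner() returns enclosing total = 79. outer() = 79.
Step 3: result = 79 + global total (19) = 98

The answer is 98.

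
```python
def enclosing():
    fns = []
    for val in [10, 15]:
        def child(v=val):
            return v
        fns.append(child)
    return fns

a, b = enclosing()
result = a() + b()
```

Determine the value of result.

Step 1: Default argument v=val captures val at each iteration.
Step 2: a() returns 10 (captured at first iteration), b() returns 15 (captured at second).
Step 3: result = 10 + 15 = 25

The answer is 25.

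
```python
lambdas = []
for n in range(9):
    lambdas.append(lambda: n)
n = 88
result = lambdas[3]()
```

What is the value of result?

Step 1: Lambdas capture the variable n by reference, not by value.
Step 2: After the loop, n is reassigned to 88.
Step 3: lambdas[3]() looks up the current n = 88. result = 88

The answer is 88.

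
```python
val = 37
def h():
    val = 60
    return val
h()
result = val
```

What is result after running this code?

Step 1: val = 37 globally.
Step 2: h() creates a LOCAL val = 60 (no global keyword!).
Step 3: The global val is unchanged. result = 37

The answer is 37.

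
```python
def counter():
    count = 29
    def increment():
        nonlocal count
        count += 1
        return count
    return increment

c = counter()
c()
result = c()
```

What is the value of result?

Step 1: counter() creates closure with count = 29.
Step 2: Each c() call increments count via nonlocal. After 2 calls: 29 + 2 = 31.
Step 3: result = 31

The answer is 31.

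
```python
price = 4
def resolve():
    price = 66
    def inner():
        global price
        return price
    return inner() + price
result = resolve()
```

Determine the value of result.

Step 1: Global price = 4. resolve() shadows with local price = 66.
Step 2: inner() uses global keyword, so inner() returns global price = 4.
Step 3: resolve() returns 4 + 66 = 70

The answer is 70.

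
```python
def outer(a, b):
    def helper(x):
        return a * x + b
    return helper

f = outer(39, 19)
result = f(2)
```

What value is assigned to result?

Step 1: outer(39, 19) captures a = 39, b = 19.
Step 2: f(2) computes 39 * 2 + 19 = 97.
Step 3: result = 97

The answer is 97.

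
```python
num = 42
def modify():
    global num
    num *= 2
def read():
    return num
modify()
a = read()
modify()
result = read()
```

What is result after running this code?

Step 1: num = 42.
Step 2: First modify(): num = 42 * 2 = 84.
Step 3: Second modify(): num = 84 * 2 = 168.
Step 4: read() returns 168

The answer is 168.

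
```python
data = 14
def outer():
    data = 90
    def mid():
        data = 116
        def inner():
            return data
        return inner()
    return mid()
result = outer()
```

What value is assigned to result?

Step 1: Three levels of shadowing: global 14, outer 90, mid 116.
Step 2: inner() finds data = 116 in enclosing mid() scope.
Step 3: result = 116

The answer is 116.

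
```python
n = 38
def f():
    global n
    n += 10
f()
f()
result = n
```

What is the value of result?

Step 1: n = 38.
Step 2: First f(): n = 38 + 10 = 48.
Step 3: Second f(): n = 48 + 10 = 58. result = 58

The answer is 58.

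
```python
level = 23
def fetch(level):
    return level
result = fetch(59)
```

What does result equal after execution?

Step 1: Global level = 23.
Step 2: fetch(59) takes parameter level = 59, which shadows the global.
Step 3: result = 59

The answer is 59.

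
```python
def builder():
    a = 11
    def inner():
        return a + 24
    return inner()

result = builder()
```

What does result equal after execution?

Step 1: builder() defines a = 11.
Step 2: inner() reads a = 11 from enclosing scope, returns 11 + 24 = 35.
Step 3: result = 35

The answer is 35.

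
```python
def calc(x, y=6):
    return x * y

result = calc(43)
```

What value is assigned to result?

Step 1: calc(43) uses default y = 6.
Step 2: Returns 43 * 6 = 258.
Step 3: result = 258

The answer is 258.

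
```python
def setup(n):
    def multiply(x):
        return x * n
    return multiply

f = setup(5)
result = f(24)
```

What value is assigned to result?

Step 1: setup(5) returns multiply closure with n = 5.
Step 2: f(24) computes 24 * 5 = 120.
Step 3: result = 120

The answer is 120.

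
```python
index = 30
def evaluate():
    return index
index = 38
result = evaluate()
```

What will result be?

Step 1: index is first set to 30, then reassigned to 38.
Step 2: evaluate() is called after the reassignment, so it looks up the current global index = 38.
Step 3: result = 38

The answer is 38.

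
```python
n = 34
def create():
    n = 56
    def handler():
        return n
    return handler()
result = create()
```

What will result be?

Step 1: n = 34 globally, but create() defines n = 56 locally.
Step 2: handler() looks up n. Not in local scope, so checks enclosing scope (create) and finds n = 56.
Step 3: result = 56

The answer is 56.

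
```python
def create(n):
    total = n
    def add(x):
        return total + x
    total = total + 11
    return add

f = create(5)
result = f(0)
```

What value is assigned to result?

Step 1: create(5) sets total = 5, then total = 5 + 11 = 16.
Step 2: Closures capture by reference, so add sees total = 16.
Step 3: f(0) returns 16 + 0 = 16

The answer is 16.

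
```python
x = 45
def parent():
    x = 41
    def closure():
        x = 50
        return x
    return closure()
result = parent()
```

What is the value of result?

Step 1: Three scopes define x: global (45), parent (41), closure (50).
Step 2: closure() has its own local x = 50, which shadows both enclosing and global.
Step 3: result = 50 (local wins in LEGB)

The answer is 50.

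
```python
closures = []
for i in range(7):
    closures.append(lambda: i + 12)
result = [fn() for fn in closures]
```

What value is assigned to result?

Step 1: All lambdas capture i by reference. After the loop, i = 6.
Step 2: Each call returns 6 + 12 = 18.
Step 3: result = [18, 18, 18, 18, 18, 18, 18]

The answer is [18, 18, 18, 18, 18, 18, 18].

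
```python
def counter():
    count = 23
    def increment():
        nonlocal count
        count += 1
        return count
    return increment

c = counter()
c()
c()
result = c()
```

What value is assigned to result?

Step 1: counter() creates closure with count = 23.
Step 2: Each c() call increments count via nonlocal. After 3 calls: 23 + 3 = 26.
Step 3: result = 26

The answer is 26.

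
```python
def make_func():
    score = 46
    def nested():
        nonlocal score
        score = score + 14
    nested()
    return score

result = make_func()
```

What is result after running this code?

Step 1: make_func() sets score = 46.
Step 2: nested() uses nonlocal to modify score in make_func's scope: score = 46 + 14 = 60.
Step 3: make_func() returns the modified score = 60

The answer is 60.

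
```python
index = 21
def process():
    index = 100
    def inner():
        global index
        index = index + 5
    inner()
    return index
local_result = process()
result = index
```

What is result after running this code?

Step 1: Global index = 21. process() creates local index = 100.
Step 2: inner() declares global index and adds 5: global index = 21 + 5 = 26.
Step 3: process() returns its local index = 100 (unaffected by inner).
Step 4: result = global index = 26

The answer is 26.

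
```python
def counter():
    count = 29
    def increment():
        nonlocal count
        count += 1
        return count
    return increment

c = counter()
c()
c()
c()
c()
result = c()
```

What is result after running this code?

Step 1: counter() creates closure with count = 29.
Step 2: Each c() call increments count via nonlocal. After 5 calls: 29 + 5 = 34.
Step 3: result = 34

The answer is 34.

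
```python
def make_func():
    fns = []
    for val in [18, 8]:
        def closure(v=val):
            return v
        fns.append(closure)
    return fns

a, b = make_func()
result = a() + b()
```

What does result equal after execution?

Step 1: Default argument v=val captures val at each iteration.
Step 2: a() returns 18 (captured at first iteration), b() returns 8 (captured at second).
Step 3: result = 18 + 8 = 26

The answer is 26.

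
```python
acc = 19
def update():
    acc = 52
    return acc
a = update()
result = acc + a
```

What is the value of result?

Step 1: Global acc = 19. update() returns local acc = 52.
Step 2: a = 52. Global acc still = 19.
Step 3: result = 19 + 52 = 71

The answer is 71.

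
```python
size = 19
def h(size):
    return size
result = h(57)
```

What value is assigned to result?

Step 1: Global size = 19.
Step 2: h(57) takes parameter size = 57, which shadows the global.
Step 3: result = 57

The answer is 57.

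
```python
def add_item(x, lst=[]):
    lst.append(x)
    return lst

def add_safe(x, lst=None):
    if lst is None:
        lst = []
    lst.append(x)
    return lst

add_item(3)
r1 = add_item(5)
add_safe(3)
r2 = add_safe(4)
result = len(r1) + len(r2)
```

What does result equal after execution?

Step 1: add_item shares mutable default: after 2 calls, lst = [3, 5], len = 2.
Step 2: add_safe creates fresh list each time: r2 = [4], len = 1.
Step 3: result = 2 + 1 = 3

The answer is 3.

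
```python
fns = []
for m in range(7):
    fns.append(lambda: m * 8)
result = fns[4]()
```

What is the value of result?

Step 1: All lambdas reference the same variable m (late binding).
Step 2: After the loop, m = 6. Every lambda returns m * 8.
Step 3: fns[4]() = 6 * 8 = 48

The answer is 48.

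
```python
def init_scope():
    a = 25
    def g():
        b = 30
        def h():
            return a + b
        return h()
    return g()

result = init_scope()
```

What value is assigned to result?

Step 1: init_scope() defines a = 25. g() defines b = 30.
Step 2: h() accesses both from enclosing scopes: a = 25, b = 30.
Step 3: result = 25 + 30 = 55

The answer is 55.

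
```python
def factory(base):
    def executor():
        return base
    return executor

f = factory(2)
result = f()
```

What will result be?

Step 1: factory(2) creates closure capturing base = 2.
Step 2: f() returns the captured base = 2.
Step 3: result = 2

The answer is 2.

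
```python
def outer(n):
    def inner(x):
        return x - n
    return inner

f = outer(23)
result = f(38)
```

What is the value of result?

Step 1: outer(23) creates a closure capturing n = 23.
Step 2: f(38) computes 38 - 23 = 15.
Step 3: result = 15

The answer is 15.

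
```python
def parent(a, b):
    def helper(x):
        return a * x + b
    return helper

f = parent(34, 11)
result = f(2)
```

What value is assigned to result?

Step 1: parent(34, 11) captures a = 34, b = 11.
Step 2: f(2) computes 34 * 2 + 11 = 79.
Step 3: result = 79

The answer is 79.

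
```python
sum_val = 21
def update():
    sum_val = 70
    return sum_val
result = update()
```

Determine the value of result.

Step 1: Global sum_val = 21.
Step 2: update() creates local sum_val = 70, shadowing the global.
Step 3: Returns local sum_val = 70. result = 70

The answer is 70.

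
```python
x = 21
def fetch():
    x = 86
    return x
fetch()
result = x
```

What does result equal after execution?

Step 1: Global x = 21.
Step 2: fetch() creates local x = 86 (shadow, not modification).
Step 3: After fetch() returns, global x is unchanged. result = 21

The answer is 21.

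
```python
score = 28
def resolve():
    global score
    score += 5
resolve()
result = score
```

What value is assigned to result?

Step 1: score = 28 globally.
Step 2: resolve() modifies global score: score += 5 = 33.
Step 3: result = 33

The answer is 33.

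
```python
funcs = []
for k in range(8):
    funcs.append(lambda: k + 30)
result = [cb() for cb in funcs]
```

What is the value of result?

Step 1: All lambdas capture k by reference. After the loop, k = 7.
Step 2: Each call returns 7 + 30 = 37.
Step 3: result = [37, 37, 37, 37, 37, 37, 37, 37]

The answer is [37, 37, 37, 37, 37, 37, 37, 37].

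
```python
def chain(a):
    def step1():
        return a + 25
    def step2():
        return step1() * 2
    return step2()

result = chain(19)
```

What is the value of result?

Step 1: chain(19) captures a = 19.
Step 2: step2() calls step1() which returns 19 + 25 = 44.
Step 3: step2() returns 44 * 2 = 88

The answer is 88.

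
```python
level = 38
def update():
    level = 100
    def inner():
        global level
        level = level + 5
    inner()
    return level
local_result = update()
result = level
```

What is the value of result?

Step 1: Global level = 38. update() creates local level = 100.
Step 2: inner() declares global level and adds 5: global level = 38 + 5 = 43.
Step 3: update() returns its local level = 100 (unaffected by inner).
Step 4: result = global level = 43

The answer is 43.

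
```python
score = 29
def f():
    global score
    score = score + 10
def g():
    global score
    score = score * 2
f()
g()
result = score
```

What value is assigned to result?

Step 1: score = 29.
Step 2: f() adds 10: score = 29 + 10 = 39.
Step 3: g() doubles: score = 39 * 2 = 78.
Step 4: result = 78

The answer is 78.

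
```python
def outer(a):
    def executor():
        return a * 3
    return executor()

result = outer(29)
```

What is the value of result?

Step 1: outer(29) binds parameter a = 29.
Step 2: executor() accesses a = 29 from enclosing scope.
Step 3: result = 29 * 3 = 87

The answer is 87.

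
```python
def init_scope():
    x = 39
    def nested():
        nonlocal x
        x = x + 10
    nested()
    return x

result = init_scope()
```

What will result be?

Step 1: init_scope() sets x = 39.
Step 2: nested() uses nonlocal to modify x in init_scope's scope: x = 39 + 10 = 49.
Step 3: init_scope() returns the modified x = 49

The answer is 49.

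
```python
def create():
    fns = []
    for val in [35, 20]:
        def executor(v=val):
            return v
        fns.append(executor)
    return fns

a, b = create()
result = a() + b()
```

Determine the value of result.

Step 1: Default argument v=val captures val at each iteration.
Step 2: a() returns 35 (captured at first iteration), b() returns 20 (captured at second).
Step 3: result = 35 + 20 = 55

The answer is 55.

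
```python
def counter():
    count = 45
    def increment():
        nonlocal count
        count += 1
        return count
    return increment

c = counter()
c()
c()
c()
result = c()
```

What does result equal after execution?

Step 1: counter() creates closure with count = 45.
Step 2: Each c() call increments count via nonlocal. After 4 calls: 45 + 4 = 49.
Step 3: result = 49

The answer is 49.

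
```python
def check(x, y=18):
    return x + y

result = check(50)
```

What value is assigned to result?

Step 1: check(50) uses default y = 18.
Step 2: Returns 50 + 18 = 68.
Step 3: result = 68

The answer is 68.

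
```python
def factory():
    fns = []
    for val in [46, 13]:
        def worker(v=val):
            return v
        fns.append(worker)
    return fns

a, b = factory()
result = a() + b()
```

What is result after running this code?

Step 1: Default argument v=val captures val at each iteration.
Step 2: a() returns 46 (captured at first iteration), b() returns 13 (captured at second).
Step 3: result = 46 + 13 = 59

The answer is 59.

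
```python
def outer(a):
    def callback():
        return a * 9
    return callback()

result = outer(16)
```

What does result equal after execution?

Step 1: outer(16) binds parameter a = 16.
Step 2: callback() accesses a = 16 from enclosing scope.
Step 3: result = 16 * 9 = 144

The answer is 144.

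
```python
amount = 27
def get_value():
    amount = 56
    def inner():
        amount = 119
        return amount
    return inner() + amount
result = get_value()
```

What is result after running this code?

Step 1: get_value() has local amount = 56. inner() has local amount = 119.
Step 2: inner() returns its local amount = 119.
Step 3: get_value() returns 119 + its own amount (56) = 175

The answer is 175.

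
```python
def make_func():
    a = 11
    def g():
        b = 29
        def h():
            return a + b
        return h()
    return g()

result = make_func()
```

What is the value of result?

Step 1: make_func() defines a = 11. g() defines b = 29.
Step 2: h() accesses both from enclosing scopes: a = 11, b = 29.
Step 3: result = 11 + 29 = 40

The answer is 40.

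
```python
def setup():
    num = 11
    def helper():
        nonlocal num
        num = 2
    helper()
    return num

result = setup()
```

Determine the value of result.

Step 1: setup() sets num = 11.
Step 2: helper() uses nonlocal to reassign num = 2.
Step 3: result = 2

The answer is 2.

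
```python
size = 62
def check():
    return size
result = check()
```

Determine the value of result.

Step 1: size = 62 is defined in the global scope.
Step 2: check() looks up size. No local size exists, so Python checks the global scope via LEGB rule and finds size = 62.
Step 3: result = 62

The answer is 62.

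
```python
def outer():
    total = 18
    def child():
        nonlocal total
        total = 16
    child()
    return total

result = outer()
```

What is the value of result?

Step 1: outer() sets total = 18.
Step 2: child() uses nonlocal to reassign total = 16.
Step 3: result = 16

The answer is 16.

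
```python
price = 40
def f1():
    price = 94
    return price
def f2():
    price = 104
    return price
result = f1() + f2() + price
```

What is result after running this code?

Step 1: Each function shadows global price with its own local.
Step 2: f1() returns 94, f2() returns 104.
Step 3: Global price = 40 is unchanged. result = 94 + 104 + 40 = 238

The answer is 238.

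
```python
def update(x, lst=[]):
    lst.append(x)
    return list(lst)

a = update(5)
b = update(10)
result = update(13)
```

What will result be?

Step 1: Default list is shared. list() creates copies for return values.
Step 2: Internal list grows: [5] -> [5, 10] -> [5, 10, 13].
Step 3: result = [5, 10, 13]

The answer is [5, 10, 13].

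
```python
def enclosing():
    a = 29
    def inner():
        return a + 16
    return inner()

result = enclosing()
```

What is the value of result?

Step 1: enclosing() defines a = 29.
Step 2: inner() reads a = 29 from enclosing scope, returns 29 + 16 = 45.
Step 3: result = 45

The answer is 45.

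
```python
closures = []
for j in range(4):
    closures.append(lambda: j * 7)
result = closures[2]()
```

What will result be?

Step 1: All lambdas reference the same variable j (late binding).
Step 2: After the loop, j = 3. Every lambda returns j * 7.
Step 3: closures[2]() = 3 * 7 = 21

The answer is 21.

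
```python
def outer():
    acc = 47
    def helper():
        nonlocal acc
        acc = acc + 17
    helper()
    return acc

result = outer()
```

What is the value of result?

Step 1: outer() sets acc = 47.
Step 2: helper() uses nonlocal to modify acc in outer's scope: acc = 47 + 17 = 64.
Step 3: outer() returns the modified acc = 64

The answer is 64.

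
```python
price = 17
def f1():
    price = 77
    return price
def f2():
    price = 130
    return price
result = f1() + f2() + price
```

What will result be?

Step 1: Each function shadows global price with its own local.
Step 2: f1() returns 77, f2() returns 130.
Step 3: Global price = 17 is unchanged. result = 77 + 130 + 17 = 224

The answer is 224.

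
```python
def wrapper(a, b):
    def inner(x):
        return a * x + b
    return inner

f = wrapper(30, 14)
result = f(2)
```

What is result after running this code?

Step 1: wrapper(30, 14) captures a = 30, b = 14.
Step 2: f(2) computes 30 * 2 + 14 = 74.
Step 3: result = 74

The answer is 74.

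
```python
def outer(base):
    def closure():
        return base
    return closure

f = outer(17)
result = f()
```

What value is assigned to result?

Step 1: outer(17) creates closure capturing base = 17.
Step 2: f() returns the captured base = 17.
Step 3: result = 17

The answer is 17.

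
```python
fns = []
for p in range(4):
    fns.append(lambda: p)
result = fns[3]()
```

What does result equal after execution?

Step 1: The loop creates 4 lambdas, all referencing the same variable p.
Step 2: After the loop, p = 3 (final value).
Step 3: fns[3]() looks up p at call time and finds 3. This is the late binding gotcha. result = 3

The answer is 3.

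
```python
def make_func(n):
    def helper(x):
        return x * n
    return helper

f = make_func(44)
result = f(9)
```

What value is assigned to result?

Step 1: make_func(44) creates a closure capturing n = 44.
Step 2: f(9) computes 9 * 44 = 396.
Step 3: result = 396

The answer is 396.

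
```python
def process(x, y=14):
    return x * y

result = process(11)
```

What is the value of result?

Step 1: process(11) uses default y = 14.
Step 2: Returns 11 * 14 = 154.
Step 3: result = 154

The answer is 154.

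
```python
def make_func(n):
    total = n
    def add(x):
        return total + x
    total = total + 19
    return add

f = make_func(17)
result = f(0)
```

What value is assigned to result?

Step 1: make_func(17) sets total = 17, then total = 17 + 19 = 36.
Step 2: Closures capture by reference, so add sees total = 36.
Step 3: f(0) returns 36 + 0 = 36

The answer is 36.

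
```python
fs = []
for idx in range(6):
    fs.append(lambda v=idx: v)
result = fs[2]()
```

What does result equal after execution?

Step 1: Default argument v=idx captures idx's value at each iteration.
Step 2: fs[2] captured v = 2 when idx was 2.
Step 3: result = 2

The answer is 2.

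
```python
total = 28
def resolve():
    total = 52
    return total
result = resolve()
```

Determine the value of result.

Step 1: Global total = 28.
Step 2: resolve() creates local total = 52, shadowing the global.
Step 3: Returns local total = 52. result = 52

The answer is 52.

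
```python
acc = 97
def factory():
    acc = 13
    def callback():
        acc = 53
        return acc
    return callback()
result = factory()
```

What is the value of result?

Step 1: Three scopes define acc: global (97), factory (13), callback (53).
Step 2: callback() has its own local acc = 53, which shadows both enclosing and global.
Step 3: result = 53 (local wins in LEGB)

The answer is 53.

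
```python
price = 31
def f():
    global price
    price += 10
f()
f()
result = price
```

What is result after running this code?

Step 1: price = 31.
Step 2: First f(): price = 31 + 10 = 41.
Step 3: Second f(): price = 41 + 10 = 51. result = 51

The answer is 51.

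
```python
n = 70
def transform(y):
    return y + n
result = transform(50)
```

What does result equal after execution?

Step 1: n = 70 is defined globally.
Step 2: transform(50) uses parameter y = 50 and looks up n from global scope = 70.
Step 3: result = 50 + 70 = 120

The answer is 120.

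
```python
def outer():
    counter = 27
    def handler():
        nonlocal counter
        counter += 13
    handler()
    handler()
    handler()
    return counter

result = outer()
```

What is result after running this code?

Step 1: counter starts at 27.
Step 2: handler() is called 3 times, each adding 13.
Step 3: counter = 27 + 13 * 3 = 66

The answer is 66.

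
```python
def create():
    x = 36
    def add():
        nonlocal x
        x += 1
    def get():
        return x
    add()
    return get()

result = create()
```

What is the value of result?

Step 1: x = 36. add() modifies it via nonlocal, get() reads it.
Step 2: add() makes x = 36 + 1 = 37.
Step 3: get() returns 37. result = 37

The answer is 37.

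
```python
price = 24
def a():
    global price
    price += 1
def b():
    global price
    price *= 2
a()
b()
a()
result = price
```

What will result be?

Step 1: price = 24.
Step 2: a(): price = 24 + 1 = 25.
Step 3: b(): price = 25 * 2 = 50.
Step 4: a(): price = 50 + 1 = 51

The answer is 51.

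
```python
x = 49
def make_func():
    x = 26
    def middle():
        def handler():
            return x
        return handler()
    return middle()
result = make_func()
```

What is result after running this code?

Step 1: make_func() defines x = 26. middle() and handler() have no local x.
Step 2: handler() checks local (none), enclosing middle() (none), enclosing make_func() and finds x = 26.
Step 3: result = 26

The answer is 26.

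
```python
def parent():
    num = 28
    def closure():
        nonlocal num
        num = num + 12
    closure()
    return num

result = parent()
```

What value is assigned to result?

Step 1: parent() sets num = 28.
Step 2: closure() uses nonlocal to modify num in parent's scope: num = 28 + 12 = 40.
Step 3: parent() returns the modified num = 40

The answer is 40.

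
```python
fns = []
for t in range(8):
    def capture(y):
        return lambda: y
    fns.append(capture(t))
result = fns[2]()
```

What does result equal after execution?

Step 1: capture(t) creates a new scope capturing y = t at call time.
Step 2: fns[2] = capture(2), so its lambda captures y = 2.
Step 3: result = 2 (closure factory fixes late binding)

The answer is 2.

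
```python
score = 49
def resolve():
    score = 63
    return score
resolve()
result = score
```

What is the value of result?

Step 1: Global score = 49.
Step 2: resolve() creates local score = 63 (shadow, not modification).
Step 3: After resolve() returns, global score is unchanged. result = 49

The answer is 49.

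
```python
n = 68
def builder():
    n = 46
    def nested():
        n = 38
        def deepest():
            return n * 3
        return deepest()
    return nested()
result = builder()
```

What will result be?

Step 1: deepest() looks up n through LEGB: not local, finds n = 38 in enclosing nested().
Step 2: Returns 38 * 3 = 114.
Step 3: result = 114

The answer is 114.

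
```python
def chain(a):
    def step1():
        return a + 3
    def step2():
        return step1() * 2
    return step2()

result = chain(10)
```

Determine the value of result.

Step 1: chain(10) captures a = 10.
Step 2: step2() calls step1() which returns 10 + 3 = 13.
Step 3: step2() returns 13 * 2 = 26

The answer is 26.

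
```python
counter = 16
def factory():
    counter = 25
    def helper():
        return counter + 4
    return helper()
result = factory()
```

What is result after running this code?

Step 1: factory() shadows global counter with counter = 25.
Step 2: helper() finds counter = 25 in enclosing scope, computes 25 + 4 = 29.
Step 3: result = 29

The answer is 29.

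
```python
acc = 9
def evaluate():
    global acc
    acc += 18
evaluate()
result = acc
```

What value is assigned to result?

Step 1: acc = 9 globally.
Step 2: evaluate() modifies global acc: acc += 18 = 27.
Step 3: result = 27

The answer is 27.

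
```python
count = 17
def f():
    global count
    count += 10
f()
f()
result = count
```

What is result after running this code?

Step 1: count = 17.
Step 2: First f(): count = 17 + 10 = 27.
Step 3: Second f(): count = 27 + 10 = 37. result = 37

The answer is 37.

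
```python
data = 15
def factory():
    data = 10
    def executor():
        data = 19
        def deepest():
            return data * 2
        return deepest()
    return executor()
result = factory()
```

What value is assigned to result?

Step 1: deepest() looks up data through LEGB: not local, finds data = 19 in enclosing executor().
Step 2: Returns 19 * 2 = 38.
Step 3: result = 38

The answer is 38.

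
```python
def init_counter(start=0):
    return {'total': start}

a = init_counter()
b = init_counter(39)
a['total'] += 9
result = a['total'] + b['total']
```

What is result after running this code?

Step 1: init_counter() returns a new dict each call (immutable default 0).
Step 2: a = {'total': 0}, b = {'total': 39}.
Step 3: a['total'] += 9 = 9. result = 9 + 39 = 48

The answer is 48.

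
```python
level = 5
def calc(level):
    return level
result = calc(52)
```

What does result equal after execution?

Step 1: Global level = 5.
Step 2: calc(52) takes parameter level = 52, which shadows the global.
Step 3: result = 52

The answer is 52.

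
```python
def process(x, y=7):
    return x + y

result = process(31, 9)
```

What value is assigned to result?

Step 1: process(31, 9) overrides default y with 9.
Step 2: Returns 31 + 9 = 40.
Step 3: result = 40

The answer is 40.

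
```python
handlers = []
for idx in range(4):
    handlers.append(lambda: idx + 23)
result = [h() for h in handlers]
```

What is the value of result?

Step 1: All lambdas capture idx by reference. After the loop, idx = 3.
Step 2: Each call returns 3 + 23 = 26.
Step 3: result = [26, 26, 26, 26]

The answer is [26, 26, 26, 26].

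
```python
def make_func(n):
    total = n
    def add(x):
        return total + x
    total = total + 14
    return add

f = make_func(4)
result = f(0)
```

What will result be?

Step 1: make_func(4) sets total = 4, then total = 4 + 14 = 18.
Step 2: Closures capture by reference, so add sees total = 18.
Step 3: f(0) returns 18 + 0 = 18

The answer is 18.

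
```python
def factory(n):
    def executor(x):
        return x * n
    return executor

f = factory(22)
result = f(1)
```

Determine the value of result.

Step 1: factory(22) creates a closure capturing n = 22.
Step 2: f(1) computes 1 * 22 = 22.
Step 3: result = 22

The answer is 22.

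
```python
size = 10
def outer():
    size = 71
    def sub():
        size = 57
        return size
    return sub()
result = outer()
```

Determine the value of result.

Step 1: Three scopes define size: global (10), outer (71), sub (57).
Step 2: sub() has its own local size = 57, which shadows both enclosing and global.
Step 3: result = 57 (local wins in LEGB)

The answer is 57.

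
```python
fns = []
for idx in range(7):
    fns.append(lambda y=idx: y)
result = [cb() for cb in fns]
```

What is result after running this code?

Step 1: Default arg y=idx captures idx at each iteration.
Step 2: Each lambda has its own default: 0, 1, ..., 6.
Step 3: result = [0, 1, 2, 3, 4, 5, 6]

The answer is [0, 1, 2, 3, 4, 5, 6].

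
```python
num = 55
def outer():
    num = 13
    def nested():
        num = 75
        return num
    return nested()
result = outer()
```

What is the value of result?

Step 1: Three scopes define num: global (55), outer (13), nested (75).
Step 2: nested() has its own local num = 75, which shadows both enclosing and global.
Step 3: result = 75 (local wins in LEGB)

The answer is 75.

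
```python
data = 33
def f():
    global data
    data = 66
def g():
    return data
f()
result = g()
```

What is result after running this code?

Step 1: data = 33.
Step 2: f() sets global data = 66.
Step 3: g() reads global data = 66. result = 66

The answer is 66.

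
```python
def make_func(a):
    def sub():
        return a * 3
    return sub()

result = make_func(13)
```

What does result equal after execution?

Step 1: make_func(13) binds parameter a = 13.
Step 2: sub() accesses a = 13 from enclosing scope.
Step 3: result = 13 * 3 = 39

The answer is 39.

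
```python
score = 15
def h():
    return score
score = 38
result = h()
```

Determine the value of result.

Step 1: score is first set to 15, then reassigned to 38.
Step 2: h() is called after the reassignment, so it looks up the current global score = 38.
Step 3: result = 38

The answer is 38.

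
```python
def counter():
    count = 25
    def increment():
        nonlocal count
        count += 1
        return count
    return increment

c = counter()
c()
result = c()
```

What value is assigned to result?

Step 1: counter() creates closure with count = 25.
Step 2: Each c() call increments count via nonlocal. After 2 calls: 25 + 2 = 27.
Step 3: result = 27

The answer is 27.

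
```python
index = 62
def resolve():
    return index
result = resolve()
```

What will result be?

Step 1: index = 62 is defined in the global scope.
Step 2: resolve() looks up index. No local index exists, so Python checks the global scope via LEGB rule and finds index = 62.
Step 3: result = 62

The answer is 62.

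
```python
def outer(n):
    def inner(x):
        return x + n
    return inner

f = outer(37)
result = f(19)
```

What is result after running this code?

Step 1: outer(37) creates a closure that captures n = 37.
Step 2: f(19) calls the closure with x = 19, returning 19 + 37 = 56.
Step 3: result = 56

The answer is 56.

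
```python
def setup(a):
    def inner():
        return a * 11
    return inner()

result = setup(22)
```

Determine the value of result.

Step 1: setup(22) binds parameter a = 22.
Step 2: inner() accesses a = 22 from enclosing scope.
Step 3: result = 22 * 11 = 242

The answer is 242.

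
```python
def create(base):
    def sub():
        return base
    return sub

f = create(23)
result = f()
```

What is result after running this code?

Step 1: create(23) creates closure capturing base = 23.
Step 2: f() returns the captured base = 23.
Step 3: result = 23

The answer is 23.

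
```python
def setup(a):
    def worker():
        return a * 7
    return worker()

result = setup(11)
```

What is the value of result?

Step 1: setup(11) binds parameter a = 11.
Step 2: worker() accesses a = 11 from enclosing scope.
Step 3: result = 11 * 7 = 77

The answer is 77.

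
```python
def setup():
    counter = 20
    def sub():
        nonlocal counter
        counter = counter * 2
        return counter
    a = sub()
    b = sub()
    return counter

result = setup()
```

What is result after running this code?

Step 1: counter starts at 20.
Step 2: First sub(): counter = 20 * 2 = 40.
Step 3: Second sub(): counter = 40 * 2 = 80.
Step 4: result = 80

The answer is 80.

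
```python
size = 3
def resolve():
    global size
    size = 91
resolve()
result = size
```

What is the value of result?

Step 1: size = 3 globally.
Step 2: resolve() declares global size and sets it to 91.
Step 3: After resolve(), global size = 91. result = 91

The answer is 91.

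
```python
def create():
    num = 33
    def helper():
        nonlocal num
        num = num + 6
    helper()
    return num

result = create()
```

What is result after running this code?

Step 1: create() sets num = 33.
Step 2: helper() uses nonlocal to modify num in create's scope: num = 33 + 6 = 39.
Step 3: create() returns the modified num = 39

The answer is 39.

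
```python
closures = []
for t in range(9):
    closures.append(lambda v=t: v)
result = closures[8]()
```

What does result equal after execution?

Step 1: Default argument v=t captures t's value at each iteration.
Step 2: closures[8] captured v = 8 when t was 8.
Step 3: result = 8

The answer is 8.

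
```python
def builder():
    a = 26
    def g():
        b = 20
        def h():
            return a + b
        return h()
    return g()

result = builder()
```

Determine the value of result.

Step 1: builder() defines a = 26. g() defines b = 20.
Step 2: h() accesses both from enclosing scopes: a = 26, b = 20.
Step 3: result = 26 + 20 = 46

The answer is 46.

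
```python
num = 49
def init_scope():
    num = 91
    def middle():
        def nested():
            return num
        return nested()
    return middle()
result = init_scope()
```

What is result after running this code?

Step 1: init_scope() defines num = 91. middle() and nested() have no local num.
Step 2: nested() checks local (none), enclosing middle() (none), enclosing init_scope() and finds num = 91.
Step 3: result = 91

The answer is 91.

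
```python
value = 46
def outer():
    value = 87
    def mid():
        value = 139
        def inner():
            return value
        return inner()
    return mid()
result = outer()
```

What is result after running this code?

Step 1: Three levels of shadowing: global 46, outer 87, mid 139.
Step 2: inner() finds value = 139 in enclosing mid() scope.
Step 3: result = 139

The answer is 139.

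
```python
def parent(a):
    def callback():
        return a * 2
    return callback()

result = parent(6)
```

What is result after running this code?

Step 1: parent(6) binds parameter a = 6.
Step 2: callback() accesses a = 6 from enclosing scope.
Step 3: result = 6 * 2 = 12

The answer is 12.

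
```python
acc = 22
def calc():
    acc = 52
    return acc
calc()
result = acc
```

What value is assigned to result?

Step 1: Global acc = 22.
Step 2: calc() creates local acc = 52 (shadow, not modification).
Step 3: After calc() returns, global acc is unchanged. result = 22

The answer is 22.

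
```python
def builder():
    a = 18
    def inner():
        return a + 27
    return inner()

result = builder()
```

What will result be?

Step 1: builder() defines a = 18.
Step 2: inner() reads a = 18 from enclosing scope, returns 18 + 27 = 45.
Step 3: result = 45

The answer is 45.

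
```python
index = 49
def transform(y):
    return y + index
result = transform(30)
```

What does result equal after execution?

Step 1: index = 49 is defined globally.
Step 2: transform(30) uses parameter y = 30 and looks up index from global scope = 49.
Step 3: result = 30 + 49 = 79

The answer is 79.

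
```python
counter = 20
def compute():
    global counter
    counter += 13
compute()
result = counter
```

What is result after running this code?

Step 1: counter = 20 globally.
Step 2: compute() modifies global counter: counter += 13 = 33.
Step 3: result = 33

The answer is 33.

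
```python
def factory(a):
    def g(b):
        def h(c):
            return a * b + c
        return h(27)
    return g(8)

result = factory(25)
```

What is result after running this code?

Step 1: a = 25, b = 8, c = 27.
Step 2: h() computes a * b + c = 25 * 8 + 27 = 227.
Step 3: result = 227

The answer is 227.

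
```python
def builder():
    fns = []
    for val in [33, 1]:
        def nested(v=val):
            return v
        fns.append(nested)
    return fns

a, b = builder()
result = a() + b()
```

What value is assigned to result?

Step 1: Default argument v=val captures val at each iteration.
Step 2: a() returns 33 (captured at first iteration), b() returns 1 (captured at second).
Step 3: result = 33 + 1 = 34

The answer is 34.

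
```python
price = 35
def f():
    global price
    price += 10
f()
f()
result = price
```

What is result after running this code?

Step 1: price = 35.
Step 2: First f(): price = 35 + 10 = 45.
Step 3: Second f(): price = 45 + 10 = 55. result = 55

The answer is 55.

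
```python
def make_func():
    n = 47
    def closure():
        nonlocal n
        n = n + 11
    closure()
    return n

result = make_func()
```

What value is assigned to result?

Step 1: make_func() sets n = 47.
Step 2: closure() uses nonlocal to modify n in make_func's scope: n = 47 + 11 = 58.
Step 3: make_func() returns the modified n = 58

The answer is 58.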